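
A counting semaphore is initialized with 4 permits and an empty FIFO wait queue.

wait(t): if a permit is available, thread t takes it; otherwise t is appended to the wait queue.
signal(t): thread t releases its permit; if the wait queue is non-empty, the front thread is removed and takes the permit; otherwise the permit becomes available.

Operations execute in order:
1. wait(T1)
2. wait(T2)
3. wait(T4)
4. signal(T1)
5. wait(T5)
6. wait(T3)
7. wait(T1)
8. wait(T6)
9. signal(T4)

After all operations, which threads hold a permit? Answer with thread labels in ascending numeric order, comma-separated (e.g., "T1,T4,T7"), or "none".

Step 1: wait(T1) -> count=3 queue=[] holders={T1}
Step 2: wait(T2) -> count=2 queue=[] holders={T1,T2}
Step 3: wait(T4) -> count=1 queue=[] holders={T1,T2,T4}
Step 4: signal(T1) -> count=2 queue=[] holders={T2,T4}
Step 5: wait(T5) -> count=1 queue=[] holders={T2,T4,T5}
Step 6: wait(T3) -> count=0 queue=[] holders={T2,T3,T4,T5}
Step 7: wait(T1) -> count=0 queue=[T1] holders={T2,T3,T4,T5}
Step 8: wait(T6) -> count=0 queue=[T1,T6] holders={T2,T3,T4,T5}
Step 9: signal(T4) -> count=0 queue=[T6] holders={T1,T2,T3,T5}
Final holders: T1,T2,T3,T5

Answer: T1,T2,T3,T5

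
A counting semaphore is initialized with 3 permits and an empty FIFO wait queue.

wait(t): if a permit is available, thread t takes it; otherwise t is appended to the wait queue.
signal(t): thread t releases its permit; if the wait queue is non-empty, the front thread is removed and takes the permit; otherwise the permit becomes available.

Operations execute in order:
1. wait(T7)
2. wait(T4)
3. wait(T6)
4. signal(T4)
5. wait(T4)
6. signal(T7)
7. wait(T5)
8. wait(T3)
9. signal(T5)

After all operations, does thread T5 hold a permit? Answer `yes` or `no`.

Answer: no

Derivation:
Step 1: wait(T7) -> count=2 queue=[] holders={T7}
Step 2: wait(T4) -> count=1 queue=[] holders={T4,T7}
Step 3: wait(T6) -> count=0 queue=[] holders={T4,T6,T7}
Step 4: signal(T4) -> count=1 queue=[] holders={T6,T7}
Step 5: wait(T4) -> count=0 queue=[] holders={T4,T6,T7}
Step 6: signal(T7) -> count=1 queue=[] holders={T4,T6}
Step 7: wait(T5) -> count=0 queue=[] holders={T4,T5,T6}
Step 8: wait(T3) -> count=0 queue=[T3] holders={T4,T5,T6}
Step 9: signal(T5) -> count=0 queue=[] holders={T3,T4,T6}
Final holders: {T3,T4,T6} -> T5 not in holders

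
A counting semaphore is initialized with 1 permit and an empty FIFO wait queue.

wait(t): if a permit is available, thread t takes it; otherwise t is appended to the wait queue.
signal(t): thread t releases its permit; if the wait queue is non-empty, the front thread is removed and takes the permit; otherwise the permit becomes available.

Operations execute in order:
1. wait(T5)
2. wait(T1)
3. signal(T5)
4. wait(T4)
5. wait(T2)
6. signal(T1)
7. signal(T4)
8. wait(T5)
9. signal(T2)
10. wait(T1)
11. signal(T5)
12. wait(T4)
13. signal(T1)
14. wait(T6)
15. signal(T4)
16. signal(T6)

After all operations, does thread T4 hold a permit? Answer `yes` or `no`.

Step 1: wait(T5) -> count=0 queue=[] holders={T5}
Step 2: wait(T1) -> count=0 queue=[T1] holders={T5}
Step 3: signal(T5) -> count=0 queue=[] holders={T1}
Step 4: wait(T4) -> count=0 queue=[T4] holders={T1}
Step 5: wait(T2) -> count=0 queue=[T4,T2] holders={T1}
Step 6: signal(T1) -> count=0 queue=[T2] holders={T4}
Step 7: signal(T4) -> count=0 queue=[] holders={T2}
Step 8: wait(T5) -> count=0 queue=[T5] holders={T2}
Step 9: signal(T2) -> count=0 queue=[] holders={T5}
Step 10: wait(T1) -> count=0 queue=[T1] holders={T5}
Step 11: signal(T5) -> count=0 queue=[] holders={T1}
Step 12: wait(T4) -> count=0 queue=[T4] holders={T1}
Step 13: signal(T1) -> count=0 queue=[] holders={T4}
Step 14: wait(T6) -> count=0 queue=[T6] holders={T4}
Step 15: signal(T4) -> count=0 queue=[] holders={T6}
Step 16: signal(T6) -> count=1 queue=[] holders={none}
Final holders: {none} -> T4 not in holders

Answer: no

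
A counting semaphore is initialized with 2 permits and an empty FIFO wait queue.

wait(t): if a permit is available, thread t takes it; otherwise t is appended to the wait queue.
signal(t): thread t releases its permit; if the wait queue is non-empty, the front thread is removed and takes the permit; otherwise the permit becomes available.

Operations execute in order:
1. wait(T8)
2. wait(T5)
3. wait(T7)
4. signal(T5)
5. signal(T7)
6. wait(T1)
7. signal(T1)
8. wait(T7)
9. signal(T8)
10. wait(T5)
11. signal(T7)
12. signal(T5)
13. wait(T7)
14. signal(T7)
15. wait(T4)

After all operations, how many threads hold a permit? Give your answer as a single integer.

Answer: 1

Derivation:
Step 1: wait(T8) -> count=1 queue=[] holders={T8}
Step 2: wait(T5) -> count=0 queue=[] holders={T5,T8}
Step 3: wait(T7) -> count=0 queue=[T7] holders={T5,T8}
Step 4: signal(T5) -> count=0 queue=[] holders={T7,T8}
Step 5: signal(T7) -> count=1 queue=[] holders={T8}
Step 6: wait(T1) -> count=0 queue=[] holders={T1,T8}
Step 7: signal(T1) -> count=1 queue=[] holders={T8}
Step 8: wait(T7) -> count=0 queue=[] holders={T7,T8}
Step 9: signal(T8) -> count=1 queue=[] holders={T7}
Step 10: wait(T5) -> count=0 queue=[] holders={T5,T7}
Step 11: signal(T7) -> count=1 queue=[] holders={T5}
Step 12: signal(T5) -> count=2 queue=[] holders={none}
Step 13: wait(T7) -> count=1 queue=[] holders={T7}
Step 14: signal(T7) -> count=2 queue=[] holders={none}
Step 15: wait(T4) -> count=1 queue=[] holders={T4}
Final holders: {T4} -> 1 thread(s)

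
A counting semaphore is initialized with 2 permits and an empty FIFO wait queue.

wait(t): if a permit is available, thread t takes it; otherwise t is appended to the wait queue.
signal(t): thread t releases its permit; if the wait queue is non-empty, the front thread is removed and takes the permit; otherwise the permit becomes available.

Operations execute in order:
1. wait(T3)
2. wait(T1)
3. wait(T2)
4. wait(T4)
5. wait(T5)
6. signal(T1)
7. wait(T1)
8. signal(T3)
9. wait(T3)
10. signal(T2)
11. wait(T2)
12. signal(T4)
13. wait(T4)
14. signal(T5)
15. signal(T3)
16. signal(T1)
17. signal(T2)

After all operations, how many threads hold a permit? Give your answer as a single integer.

Answer: 1

Derivation:
Step 1: wait(T3) -> count=1 queue=[] holders={T3}
Step 2: wait(T1) -> count=0 queue=[] holders={T1,T3}
Step 3: wait(T2) -> count=0 queue=[T2] holders={T1,T3}
Step 4: wait(T4) -> count=0 queue=[T2,T4] holders={T1,T3}
Step 5: wait(T5) -> count=0 queue=[T2,T4,T5] holders={T1,T3}
Step 6: signal(T1) -> count=0 queue=[T4,T5] holders={T2,T3}
Step 7: wait(T1) -> count=0 queue=[T4,T5,T1] holders={T2,T3}
Step 8: signal(T3) -> count=0 queue=[T5,T1] holders={T2,T4}
Step 9: wait(T3) -> count=0 queue=[T5,T1,T3] holders={T2,T4}
Step 10: signal(T2) -> count=0 queue=[T1,T3] holders={T4,T5}
Step 11: wait(T2) -> count=0 queue=[T1,T3,T2] holders={T4,T5}
Step 12: signal(T4) -> count=0 queue=[T3,T2] holders={T1,T5}
Step 13: wait(T4) -> count=0 queue=[T3,T2,T4] holders={T1,T5}
Step 14: signal(T5) -> count=0 queue=[T2,T4] holders={T1,T3}
Step 15: signal(T3) -> count=0 queue=[T4] holders={T1,T2}
Step 16: signal(T1) -> count=0 queue=[] holders={T2,T4}
Step 17: signal(T2) -> count=1 queue=[] holders={T4}
Final holders: {T4} -> 1 thread(s)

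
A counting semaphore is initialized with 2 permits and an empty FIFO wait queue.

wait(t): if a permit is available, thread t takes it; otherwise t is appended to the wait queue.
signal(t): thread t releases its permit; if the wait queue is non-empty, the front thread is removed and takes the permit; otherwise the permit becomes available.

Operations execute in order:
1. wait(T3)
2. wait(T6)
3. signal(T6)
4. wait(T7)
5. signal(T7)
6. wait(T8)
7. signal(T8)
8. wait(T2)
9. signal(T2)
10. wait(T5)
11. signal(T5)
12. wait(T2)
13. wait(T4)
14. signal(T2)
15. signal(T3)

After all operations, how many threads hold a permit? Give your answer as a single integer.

Answer: 1

Derivation:
Step 1: wait(T3) -> count=1 queue=[] holders={T3}
Step 2: wait(T6) -> count=0 queue=[] holders={T3,T6}
Step 3: signal(T6) -> count=1 queue=[] holders={T3}
Step 4: wait(T7) -> count=0 queue=[] holders={T3,T7}
Step 5: signal(T7) -> count=1 queue=[] holders={T3}
Step 6: wait(T8) -> count=0 queue=[] holders={T3,T8}
Step 7: signal(T8) -> count=1 queue=[] holders={T3}
Step 8: wait(T2) -> count=0 queue=[] holders={T2,T3}
Step 9: signal(T2) -> count=1 queue=[] holders={T3}
Step 10: wait(T5) -> count=0 queue=[] holders={T3,T5}
Step 11: signal(T5) -> count=1 queue=[] holders={T3}
Step 12: wait(T2) -> count=0 queue=[] holders={T2,T3}
Step 13: wait(T4) -> count=0 queue=[T4] holders={T2,T3}
Step 14: signal(T2) -> count=0 queue=[] holders={T3,T4}
Step 15: signal(T3) -> count=1 queue=[] holders={T4}
Final holders: {T4} -> 1 thread(s)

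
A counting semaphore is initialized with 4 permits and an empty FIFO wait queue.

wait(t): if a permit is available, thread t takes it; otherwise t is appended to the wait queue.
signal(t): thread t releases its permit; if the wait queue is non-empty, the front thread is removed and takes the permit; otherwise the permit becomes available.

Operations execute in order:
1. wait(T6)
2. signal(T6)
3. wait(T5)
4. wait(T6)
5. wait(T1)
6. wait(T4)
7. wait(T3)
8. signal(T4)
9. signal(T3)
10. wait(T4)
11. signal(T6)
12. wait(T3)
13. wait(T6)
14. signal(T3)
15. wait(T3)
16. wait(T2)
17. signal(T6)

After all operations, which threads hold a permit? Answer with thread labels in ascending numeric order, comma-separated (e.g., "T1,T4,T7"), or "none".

Answer: T1,T3,T4,T5

Derivation:
Step 1: wait(T6) -> count=3 queue=[] holders={T6}
Step 2: signal(T6) -> count=4 queue=[] holders={none}
Step 3: wait(T5) -> count=3 queue=[] holders={T5}
Step 4: wait(T6) -> count=2 queue=[] holders={T5,T6}
Step 5: wait(T1) -> count=1 queue=[] holders={T1,T5,T6}
Step 6: wait(T4) -> count=0 queue=[] holders={T1,T4,T5,T6}
Step 7: wait(T3) -> count=0 queue=[T3] holders={T1,T4,T5,T6}
Step 8: signal(T4) -> count=0 queue=[] holders={T1,T3,T5,T6}
Step 9: signal(T3) -> count=1 queue=[] holders={T1,T5,T6}
Step 10: wait(T4) -> count=0 queue=[] holders={T1,T4,T5,T6}
Step 11: signal(T6) -> count=1 queue=[] holders={T1,T4,T5}
Step 12: wait(T3) -> count=0 queue=[] holders={T1,T3,T4,T5}
Step 13: wait(T6) -> count=0 queue=[T6] holders={T1,T3,T4,T5}
Step 14: signal(T3) -> count=0 queue=[] holders={T1,T4,T5,T6}
Step 15: wait(T3) -> count=0 queue=[T3] holders={T1,T4,T5,T6}
Step 16: wait(T2) -> count=0 queue=[T3,T2] holders={T1,T4,T5,T6}
Step 17: signal(T6) -> count=0 queue=[T2] holders={T1,T3,T4,T5}
Final holders: T1,T3,T4,T5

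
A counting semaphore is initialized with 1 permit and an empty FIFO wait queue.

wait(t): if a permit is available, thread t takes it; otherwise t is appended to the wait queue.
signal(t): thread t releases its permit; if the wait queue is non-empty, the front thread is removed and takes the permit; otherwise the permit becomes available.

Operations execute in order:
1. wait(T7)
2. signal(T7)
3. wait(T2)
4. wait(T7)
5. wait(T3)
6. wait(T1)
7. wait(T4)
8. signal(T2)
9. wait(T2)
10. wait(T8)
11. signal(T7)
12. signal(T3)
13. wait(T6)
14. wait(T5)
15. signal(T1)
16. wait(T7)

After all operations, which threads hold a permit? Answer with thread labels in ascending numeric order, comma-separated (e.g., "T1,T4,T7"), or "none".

Answer: T4

Derivation:
Step 1: wait(T7) -> count=0 queue=[] holders={T7}
Step 2: signal(T7) -> count=1 queue=[] holders={none}
Step 3: wait(T2) -> count=0 queue=[] holders={T2}
Step 4: wait(T7) -> count=0 queue=[T7] holders={T2}
Step 5: wait(T3) -> count=0 queue=[T7,T3] holders={T2}
Step 6: wait(T1) -> count=0 queue=[T7,T3,T1] holders={T2}
Step 7: wait(T4) -> count=0 queue=[T7,T3,T1,T4] holders={T2}
Step 8: signal(T2) -> count=0 queue=[T3,T1,T4] holders={T7}
Step 9: wait(T2) -> count=0 queue=[T3,T1,T4,T2] holders={T7}
Step 10: wait(T8) -> count=0 queue=[T3,T1,T4,T2,T8] holders={T7}
Step 11: signal(T7) -> count=0 queue=[T1,T4,T2,T8] holders={T3}
Step 12: signal(T3) -> count=0 queue=[T4,T2,T8] holders={T1}
Step 13: wait(T6) -> count=0 queue=[T4,T2,T8,T6] holders={T1}
Step 14: wait(T5) -> count=0 queue=[T4,T2,T8,T6,T5] holders={T1}
Step 15: signal(T1) -> count=0 queue=[T2,T8,T6,T5] holders={T4}
Step 16: wait(T7) -> count=0 queue=[T2,T8,T6,T5,T7] holders={T4}
Final holders: T4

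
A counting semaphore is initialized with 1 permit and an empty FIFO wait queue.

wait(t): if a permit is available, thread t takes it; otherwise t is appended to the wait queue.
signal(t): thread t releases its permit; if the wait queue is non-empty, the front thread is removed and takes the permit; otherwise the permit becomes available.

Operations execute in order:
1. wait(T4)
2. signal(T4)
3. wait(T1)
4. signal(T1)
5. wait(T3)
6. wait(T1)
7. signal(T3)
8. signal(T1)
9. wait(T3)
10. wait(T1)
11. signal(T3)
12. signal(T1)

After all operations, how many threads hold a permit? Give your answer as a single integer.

Answer: 0

Derivation:
Step 1: wait(T4) -> count=0 queue=[] holders={T4}
Step 2: signal(T4) -> count=1 queue=[] holders={none}
Step 3: wait(T1) -> count=0 queue=[] holders={T1}
Step 4: signal(T1) -> count=1 queue=[] holders={none}
Step 5: wait(T3) -> count=0 queue=[] holders={T3}
Step 6: wait(T1) -> count=0 queue=[T1] holders={T3}
Step 7: signal(T3) -> count=0 queue=[] holders={T1}
Step 8: signal(T1) -> count=1 queue=[] holders={none}
Step 9: wait(T3) -> count=0 queue=[] holders={T3}
Step 10: wait(T1) -> count=0 queue=[T1] holders={T3}
Step 11: signal(T3) -> count=0 queue=[] holders={T1}
Step 12: signal(T1) -> count=1 queue=[] holders={none}
Final holders: {none} -> 0 thread(s)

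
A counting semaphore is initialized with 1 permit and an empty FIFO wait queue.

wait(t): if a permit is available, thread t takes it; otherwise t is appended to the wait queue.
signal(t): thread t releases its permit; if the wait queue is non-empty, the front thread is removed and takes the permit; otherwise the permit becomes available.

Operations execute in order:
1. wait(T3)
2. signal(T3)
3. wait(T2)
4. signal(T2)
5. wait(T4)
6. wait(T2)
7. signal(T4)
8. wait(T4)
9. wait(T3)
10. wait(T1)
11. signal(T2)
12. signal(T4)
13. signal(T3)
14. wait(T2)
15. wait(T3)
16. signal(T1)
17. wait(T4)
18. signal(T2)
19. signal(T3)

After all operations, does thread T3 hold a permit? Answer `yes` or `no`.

Step 1: wait(T3) -> count=0 queue=[] holders={T3}
Step 2: signal(T3) -> count=1 queue=[] holders={none}
Step 3: wait(T2) -> count=0 queue=[] holders={T2}
Step 4: signal(T2) -> count=1 queue=[] holders={none}
Step 5: wait(T4) -> count=0 queue=[] holders={T4}
Step 6: wait(T2) -> count=0 queue=[T2] holders={T4}
Step 7: signal(T4) -> count=0 queue=[] holders={T2}
Step 8: wait(T4) -> count=0 queue=[T4] holders={T2}
Step 9: wait(T3) -> count=0 queue=[T4,T3] holders={T2}
Step 10: wait(T1) -> count=0 queue=[T4,T3,T1] holders={T2}
Step 11: signal(T2) -> count=0 queue=[T3,T1] holders={T4}
Step 12: signal(T4) -> count=0 queue=[T1] holders={T3}
Step 13: signal(T3) -> count=0 queue=[] holders={T1}
Step 14: wait(T2) -> count=0 queue=[T2] holders={T1}
Step 15: wait(T3) -> count=0 queue=[T2,T3] holders={T1}
Step 16: signal(T1) -> count=0 queue=[T3] holders={T2}
Step 17: wait(T4) -> count=0 queue=[T3,T4] holders={T2}
Step 18: signal(T2) -> count=0 queue=[T4] holders={T3}
Step 19: signal(T3) -> count=0 queue=[] holders={T4}
Final holders: {T4} -> T3 not in holders

Answer: no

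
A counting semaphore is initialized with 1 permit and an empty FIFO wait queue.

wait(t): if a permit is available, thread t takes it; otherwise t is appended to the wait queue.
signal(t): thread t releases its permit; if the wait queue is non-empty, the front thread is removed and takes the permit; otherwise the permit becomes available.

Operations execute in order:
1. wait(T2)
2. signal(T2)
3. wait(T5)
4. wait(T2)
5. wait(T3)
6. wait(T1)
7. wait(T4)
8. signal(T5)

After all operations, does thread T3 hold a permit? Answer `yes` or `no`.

Step 1: wait(T2) -> count=0 queue=[] holders={T2}
Step 2: signal(T2) -> count=1 queue=[] holders={none}
Step 3: wait(T5) -> count=0 queue=[] holders={T5}
Step 4: wait(T2) -> count=0 queue=[T2] holders={T5}
Step 5: wait(T3) -> count=0 queue=[T2,T3] holders={T5}
Step 6: wait(T1) -> count=0 queue=[T2,T3,T1] holders={T5}
Step 7: wait(T4) -> count=0 queue=[T2,T3,T1,T4] holders={T5}
Step 8: signal(T5) -> count=0 queue=[T3,T1,T4] holders={T2}
Final holders: {T2} -> T3 not in holders

Answer: no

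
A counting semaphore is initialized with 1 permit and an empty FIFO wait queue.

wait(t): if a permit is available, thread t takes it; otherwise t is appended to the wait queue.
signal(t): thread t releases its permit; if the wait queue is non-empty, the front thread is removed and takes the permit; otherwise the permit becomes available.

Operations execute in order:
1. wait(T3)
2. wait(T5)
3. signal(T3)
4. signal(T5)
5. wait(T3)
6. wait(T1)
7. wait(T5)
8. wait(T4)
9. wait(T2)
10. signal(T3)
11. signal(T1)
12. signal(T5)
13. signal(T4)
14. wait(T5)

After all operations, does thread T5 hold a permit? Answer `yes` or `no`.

Answer: no

Derivation:
Step 1: wait(T3) -> count=0 queue=[] holders={T3}
Step 2: wait(T5) -> count=0 queue=[T5] holders={T3}
Step 3: signal(T3) -> count=0 queue=[] holders={T5}
Step 4: signal(T5) -> count=1 queue=[] holders={none}
Step 5: wait(T3) -> count=0 queue=[] holders={T3}
Step 6: wait(T1) -> count=0 queue=[T1] holders={T3}
Step 7: wait(T5) -> count=0 queue=[T1,T5] holders={T3}
Step 8: wait(T4) -> count=0 queue=[T1,T5,T4] holders={T3}
Step 9: wait(T2) -> count=0 queue=[T1,T5,T4,T2] holders={T3}
Step 10: signal(T3) -> count=0 queue=[T5,T4,T2] holders={T1}
Step 11: signal(T1) -> count=0 queue=[T4,T2] holders={T5}
Step 12: signal(T5) -> count=0 queue=[T2] holders={T4}
Step 13: signal(T4) -> count=0 queue=[] holders={T2}
Step 14: wait(T5) -> count=0 queue=[T5] holders={T2}
Final holders: {T2} -> T5 not in holders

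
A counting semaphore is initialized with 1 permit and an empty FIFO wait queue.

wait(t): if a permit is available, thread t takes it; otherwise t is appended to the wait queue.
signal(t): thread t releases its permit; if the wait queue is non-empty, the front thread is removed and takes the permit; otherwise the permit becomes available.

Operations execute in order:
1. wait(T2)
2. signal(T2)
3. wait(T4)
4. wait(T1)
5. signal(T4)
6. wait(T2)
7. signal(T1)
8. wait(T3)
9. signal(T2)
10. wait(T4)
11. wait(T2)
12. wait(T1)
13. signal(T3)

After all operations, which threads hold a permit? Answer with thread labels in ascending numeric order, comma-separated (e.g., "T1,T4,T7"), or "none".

Answer: T4

Derivation:
Step 1: wait(T2) -> count=0 queue=[] holders={T2}
Step 2: signal(T2) -> count=1 queue=[] holders={none}
Step 3: wait(T4) -> count=0 queue=[] holders={T4}
Step 4: wait(T1) -> count=0 queue=[T1] holders={T4}
Step 5: signal(T4) -> count=0 queue=[] holders={T1}
Step 6: wait(T2) -> count=0 queue=[T2] holders={T1}
Step 7: signal(T1) -> count=0 queue=[] holders={T2}
Step 8: wait(T3) -> count=0 queue=[T3] holders={T2}
Step 9: signal(T2) -> count=0 queue=[] holders={T3}
Step 10: wait(T4) -> count=0 queue=[T4] holders={T3}
Step 11: wait(T2) -> count=0 queue=[T4,T2] holders={T3}
Step 12: wait(T1) -> count=0 queue=[T4,T2,T1] holders={T3}
Step 13: signal(T3) -> count=0 queue=[T2,T1] holders={T4}
Final holders: T4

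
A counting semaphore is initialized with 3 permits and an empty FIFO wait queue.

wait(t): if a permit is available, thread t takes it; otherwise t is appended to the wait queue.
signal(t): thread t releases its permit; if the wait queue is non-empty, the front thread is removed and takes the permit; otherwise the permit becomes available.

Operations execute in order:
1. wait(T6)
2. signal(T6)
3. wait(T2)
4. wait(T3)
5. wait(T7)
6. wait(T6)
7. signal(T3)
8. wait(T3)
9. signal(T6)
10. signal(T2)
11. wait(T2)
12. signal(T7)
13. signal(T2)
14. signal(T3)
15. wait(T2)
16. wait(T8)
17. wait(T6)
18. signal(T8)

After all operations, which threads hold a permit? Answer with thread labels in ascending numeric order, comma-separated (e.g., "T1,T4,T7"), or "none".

Answer: T2,T6

Derivation:
Step 1: wait(T6) -> count=2 queue=[] holders={T6}
Step 2: signal(T6) -> count=3 queue=[] holders={none}
Step 3: wait(T2) -> count=2 queue=[] holders={T2}
Step 4: wait(T3) -> count=1 queue=[] holders={T2,T3}
Step 5: wait(T7) -> count=0 queue=[] holders={T2,T3,T7}
Step 6: wait(T6) -> count=0 queue=[T6] holders={T2,T3,T7}
Step 7: signal(T3) -> count=0 queue=[] holders={T2,T6,T7}
Step 8: wait(T3) -> count=0 queue=[T3] holders={T2,T6,T7}
Step 9: signal(T6) -> count=0 queue=[] holders={T2,T3,T7}
Step 10: signal(T2) -> count=1 queue=[] holders={T3,T7}
Step 11: wait(T2) -> count=0 queue=[] holders={T2,T3,T7}
Step 12: signal(T7) -> count=1 queue=[] holders={T2,T3}
Step 13: signal(T2) -> count=2 queue=[] holders={T3}
Step 14: signal(T3) -> count=3 queue=[] holders={none}
Step 15: wait(T2) -> count=2 queue=[] holders={T2}
Step 16: wait(T8) -> count=1 queue=[] holders={T2,T8}
Step 17: wait(T6) -> count=0 queue=[] holders={T2,T6,T8}
Step 18: signal(T8) -> count=1 queue=[] holders={T2,T6}
Final holders: T2,T6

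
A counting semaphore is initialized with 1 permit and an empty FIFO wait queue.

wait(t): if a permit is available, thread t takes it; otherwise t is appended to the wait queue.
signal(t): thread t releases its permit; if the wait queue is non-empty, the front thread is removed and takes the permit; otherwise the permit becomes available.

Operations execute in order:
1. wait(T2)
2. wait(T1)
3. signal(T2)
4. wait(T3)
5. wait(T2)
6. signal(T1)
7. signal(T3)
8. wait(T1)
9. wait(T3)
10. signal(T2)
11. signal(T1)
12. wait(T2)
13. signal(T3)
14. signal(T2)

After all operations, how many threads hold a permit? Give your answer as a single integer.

Step 1: wait(T2) -> count=0 queue=[] holders={T2}
Step 2: wait(T1) -> count=0 queue=[T1] holders={T2}
Step 3: signal(T2) -> count=0 queue=[] holders={T1}
Step 4: wait(T3) -> count=0 queue=[T3] holders={T1}
Step 5: wait(T2) -> count=0 queue=[T3,T2] holders={T1}
Step 6: signal(T1) -> count=0 queue=[T2] holders={T3}
Step 7: signal(T3) -> count=0 queue=[] holders={T2}
Step 8: wait(T1) -> count=0 queue=[T1] holders={T2}
Step 9: wait(T3) -> count=0 queue=[T1,T3] holders={T2}
Step 10: signal(T2) -> count=0 queue=[T3] holders={T1}
Step 11: signal(T1) -> count=0 queue=[] holders={T3}
Step 12: wait(T2) -> count=0 queue=[T2] holders={T3}
Step 13: signal(T3) -> count=0 queue=[] holders={T2}
Step 14: signal(T2) -> count=1 queue=[] holders={none}
Final holders: {none} -> 0 thread(s)

Answer: 0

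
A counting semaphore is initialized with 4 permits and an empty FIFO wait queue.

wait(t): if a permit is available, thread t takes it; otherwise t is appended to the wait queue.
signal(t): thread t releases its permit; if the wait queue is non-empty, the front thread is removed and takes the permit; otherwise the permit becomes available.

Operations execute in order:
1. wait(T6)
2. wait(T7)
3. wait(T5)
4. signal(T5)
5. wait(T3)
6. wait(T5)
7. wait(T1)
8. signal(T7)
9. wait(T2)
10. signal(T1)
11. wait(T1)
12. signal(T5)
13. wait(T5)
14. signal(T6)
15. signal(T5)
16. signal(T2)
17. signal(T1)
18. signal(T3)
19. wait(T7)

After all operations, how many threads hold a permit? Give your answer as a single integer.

Answer: 1

Derivation:
Step 1: wait(T6) -> count=3 queue=[] holders={T6}
Step 2: wait(T7) -> count=2 queue=[] holders={T6,T7}
Step 3: wait(T5) -> count=1 queue=[] holders={T5,T6,T7}
Step 4: signal(T5) -> count=2 queue=[] holders={T6,T7}
Step 5: wait(T3) -> count=1 queue=[] holders={T3,T6,T7}
Step 6: wait(T5) -> count=0 queue=[] holders={T3,T5,T6,T7}
Step 7: wait(T1) -> count=0 queue=[T1] holders={T3,T5,T6,T7}
Step 8: signal(T7) -> count=0 queue=[] holders={T1,T3,T5,T6}
Step 9: wait(T2) -> count=0 queue=[T2] holders={T1,T3,T5,T6}
Step 10: signal(T1) -> count=0 queue=[] holders={T2,T3,T5,T6}
Step 11: wait(T1) -> count=0 queue=[T1] holders={T2,T3,T5,T6}
Step 12: signal(T5) -> count=0 queue=[] holders={T1,T2,T3,T6}
Step 13: wait(T5) -> count=0 queue=[T5] holders={T1,T2,T3,T6}
Step 14: signal(T6) -> count=0 queue=[] holders={T1,T2,T3,T5}
Step 15: signal(T5) -> count=1 queue=[] holders={T1,T2,T3}
Step 16: signal(T2) -> count=2 queue=[] holders={T1,T3}
Step 17: signal(T1) -> count=3 queue=[] holders={T3}
Step 18: signal(T3) -> count=4 queue=[] holders={none}
Step 19: wait(T7) -> count=3 queue=[] holders={T7}
Final holders: {T7} -> 1 thread(s)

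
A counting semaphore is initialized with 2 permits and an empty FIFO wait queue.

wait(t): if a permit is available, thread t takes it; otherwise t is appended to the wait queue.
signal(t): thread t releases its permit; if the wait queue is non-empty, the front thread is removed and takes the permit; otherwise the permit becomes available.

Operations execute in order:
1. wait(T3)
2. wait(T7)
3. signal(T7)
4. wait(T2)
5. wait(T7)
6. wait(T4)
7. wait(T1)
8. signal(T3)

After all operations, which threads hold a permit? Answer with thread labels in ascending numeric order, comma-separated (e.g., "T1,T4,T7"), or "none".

Step 1: wait(T3) -> count=1 queue=[] holders={T3}
Step 2: wait(T7) -> count=0 queue=[] holders={T3,T7}
Step 3: signal(T7) -> count=1 queue=[] holders={T3}
Step 4: wait(T2) -> count=0 queue=[] holders={T2,T3}
Step 5: wait(T7) -> count=0 queue=[T7] holders={T2,T3}
Step 6: wait(T4) -> count=0 queue=[T7,T4] holders={T2,T3}
Step 7: wait(T1) -> count=0 queue=[T7,T4,T1] holders={T2,T3}
Step 8: signal(T3) -> count=0 queue=[T4,T1] holders={T2,T7}
Final holders: T2,T7

Answer: T2,T7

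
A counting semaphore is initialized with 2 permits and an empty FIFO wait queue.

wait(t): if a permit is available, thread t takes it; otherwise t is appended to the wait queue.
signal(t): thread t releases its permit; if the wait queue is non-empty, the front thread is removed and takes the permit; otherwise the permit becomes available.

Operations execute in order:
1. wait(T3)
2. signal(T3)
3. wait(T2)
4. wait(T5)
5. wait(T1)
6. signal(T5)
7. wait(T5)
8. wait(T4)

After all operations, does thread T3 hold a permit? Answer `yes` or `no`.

Step 1: wait(T3) -> count=1 queue=[] holders={T3}
Step 2: signal(T3) -> count=2 queue=[] holders={none}
Step 3: wait(T2) -> count=1 queue=[] holders={T2}
Step 4: wait(T5) -> count=0 queue=[] holders={T2,T5}
Step 5: wait(T1) -> count=0 queue=[T1] holders={T2,T5}
Step 6: signal(T5) -> count=0 queue=[] holders={T1,T2}
Step 7: wait(T5) -> count=0 queue=[T5] holders={T1,T2}
Step 8: wait(T4) -> count=0 queue=[T5,T4] holders={T1,T2}
Final holders: {T1,T2} -> T3 not in holders

Answer: no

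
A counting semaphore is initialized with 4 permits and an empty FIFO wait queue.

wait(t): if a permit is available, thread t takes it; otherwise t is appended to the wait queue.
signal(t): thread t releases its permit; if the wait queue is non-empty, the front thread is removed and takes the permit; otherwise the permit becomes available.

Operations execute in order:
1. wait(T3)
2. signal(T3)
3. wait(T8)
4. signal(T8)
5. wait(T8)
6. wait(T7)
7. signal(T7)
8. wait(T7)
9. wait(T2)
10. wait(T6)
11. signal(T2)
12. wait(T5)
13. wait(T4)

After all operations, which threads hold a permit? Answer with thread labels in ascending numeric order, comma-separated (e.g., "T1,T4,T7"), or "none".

Step 1: wait(T3) -> count=3 queue=[] holders={T3}
Step 2: signal(T3) -> count=4 queue=[] holders={none}
Step 3: wait(T8) -> count=3 queue=[] holders={T8}
Step 4: signal(T8) -> count=4 queue=[] holders={none}
Step 5: wait(T8) -> count=3 queue=[] holders={T8}
Step 6: wait(T7) -> count=2 queue=[] holders={T7,T8}
Step 7: signal(T7) -> count=3 queue=[] holders={T8}
Step 8: wait(T7) -> count=2 queue=[] holders={T7,T8}
Step 9: wait(T2) -> count=1 queue=[] holders={T2,T7,T8}
Step 10: wait(T6) -> count=0 queue=[] holders={T2,T6,T7,T8}
Step 11: signal(T2) -> count=1 queue=[] holders={T6,T7,T8}
Step 12: wait(T5) -> count=0 queue=[] holders={T5,T6,T7,T8}
Step 13: wait(T4) -> count=0 queue=[T4] holders={T5,T6,T7,T8}
Final holders: T5,T6,T7,T8

Answer: T5,T6,T7,T8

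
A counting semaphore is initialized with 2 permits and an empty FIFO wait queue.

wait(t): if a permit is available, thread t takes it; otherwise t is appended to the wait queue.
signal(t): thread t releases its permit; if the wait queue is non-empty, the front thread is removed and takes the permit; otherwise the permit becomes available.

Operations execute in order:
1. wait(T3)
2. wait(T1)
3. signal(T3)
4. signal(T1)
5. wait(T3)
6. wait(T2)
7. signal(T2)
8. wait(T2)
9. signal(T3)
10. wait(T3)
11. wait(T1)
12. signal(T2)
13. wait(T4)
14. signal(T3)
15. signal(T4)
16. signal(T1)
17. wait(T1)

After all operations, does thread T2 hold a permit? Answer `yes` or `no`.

Answer: no

Derivation:
Step 1: wait(T3) -> count=1 queue=[] holders={T3}
Step 2: wait(T1) -> count=0 queue=[] holders={T1,T3}
Step 3: signal(T3) -> count=1 queue=[] holders={T1}
Step 4: signal(T1) -> count=2 queue=[] holders={none}
Step 5: wait(T3) -> count=1 queue=[] holders={T3}
Step 6: wait(T2) -> count=0 queue=[] holders={T2,T3}
Step 7: signal(T2) -> count=1 queue=[] holders={T3}
Step 8: wait(T2) -> count=0 queue=[] holders={T2,T3}
Step 9: signal(T3) -> count=1 queue=[] holders={T2}
Step 10: wait(T3) -> count=0 queue=[] holders={T2,T3}
Step 11: wait(T1) -> count=0 queue=[T1] holders={T2,T3}
Step 12: signal(T2) -> count=0 queue=[] holders={T1,T3}
Step 13: wait(T4) -> count=0 queue=[T4] holders={T1,T3}
Step 14: signal(T3) -> count=0 queue=[] holders={T1,T4}
Step 15: signal(T4) -> count=1 queue=[] holders={T1}
Step 16: signal(T1) -> count=2 queue=[] holders={none}
Step 17: wait(T1) -> count=1 queue=[] holders={T1}
Final holders: {T1} -> T2 not in holders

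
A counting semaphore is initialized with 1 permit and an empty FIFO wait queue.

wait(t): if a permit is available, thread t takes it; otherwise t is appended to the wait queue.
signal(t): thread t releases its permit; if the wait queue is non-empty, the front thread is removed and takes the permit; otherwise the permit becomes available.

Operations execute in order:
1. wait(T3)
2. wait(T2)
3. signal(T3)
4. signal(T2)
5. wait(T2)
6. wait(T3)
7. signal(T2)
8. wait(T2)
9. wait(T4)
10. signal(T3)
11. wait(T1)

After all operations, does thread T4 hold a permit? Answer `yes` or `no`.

Step 1: wait(T3) -> count=0 queue=[] holders={T3}
Step 2: wait(T2) -> count=0 queue=[T2] holders={T3}
Step 3: signal(T3) -> count=0 queue=[] holders={T2}
Step 4: signal(T2) -> count=1 queue=[] holders={none}
Step 5: wait(T2) -> count=0 queue=[] holders={T2}
Step 6: wait(T3) -> count=0 queue=[T3] holders={T2}
Step 7: signal(T2) -> count=0 queue=[] holders={T3}
Step 8: wait(T2) -> count=0 queue=[T2] holders={T3}
Step 9: wait(T4) -> count=0 queue=[T2,T4] holders={T3}
Step 10: signal(T3) -> count=0 queue=[T4] holders={T2}
Step 11: wait(T1) -> count=0 queue=[T4,T1] holders={T2}
Final holders: {T2} -> T4 not in holders

Answer: no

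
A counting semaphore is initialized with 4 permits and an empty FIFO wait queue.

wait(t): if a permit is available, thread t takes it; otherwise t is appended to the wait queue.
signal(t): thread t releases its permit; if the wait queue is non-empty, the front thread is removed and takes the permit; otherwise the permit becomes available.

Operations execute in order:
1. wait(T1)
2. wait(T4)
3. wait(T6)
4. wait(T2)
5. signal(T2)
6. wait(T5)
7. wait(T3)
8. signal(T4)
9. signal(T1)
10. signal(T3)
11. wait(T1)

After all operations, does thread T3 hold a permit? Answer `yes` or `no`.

Answer: no

Derivation:
Step 1: wait(T1) -> count=3 queue=[] holders={T1}
Step 2: wait(T4) -> count=2 queue=[] holders={T1,T4}
Step 3: wait(T6) -> count=1 queue=[] holders={T1,T4,T6}
Step 4: wait(T2) -> count=0 queue=[] holders={T1,T2,T4,T6}
Step 5: signal(T2) -> count=1 queue=[] holders={T1,T4,T6}
Step 6: wait(T5) -> count=0 queue=[] holders={T1,T4,T5,T6}
Step 7: wait(T3) -> count=0 queue=[T3] holders={T1,T4,T5,T6}
Step 8: signal(T4) -> count=0 queue=[] holders={T1,T3,T5,T6}
Step 9: signal(T1) -> count=1 queue=[] holders={T3,T5,T6}
Step 10: signal(T3) -> count=2 queue=[] holders={T5,T6}
Step 11: wait(T1) -> count=1 queue=[] holders={T1,T5,T6}
Final holders: {T1,T5,T6} -> T3 not in holders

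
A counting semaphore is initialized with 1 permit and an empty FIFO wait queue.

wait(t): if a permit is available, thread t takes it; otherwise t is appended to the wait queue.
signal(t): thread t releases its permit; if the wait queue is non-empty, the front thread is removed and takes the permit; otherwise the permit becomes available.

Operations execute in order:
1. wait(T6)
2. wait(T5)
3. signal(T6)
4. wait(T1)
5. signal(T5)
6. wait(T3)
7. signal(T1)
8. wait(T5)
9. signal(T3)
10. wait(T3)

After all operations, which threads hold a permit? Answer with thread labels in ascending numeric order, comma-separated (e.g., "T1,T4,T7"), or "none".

Answer: T5

Derivation:
Step 1: wait(T6) -> count=0 queue=[] holders={T6}
Step 2: wait(T5) -> count=0 queue=[T5] holders={T6}
Step 3: signal(T6) -> count=0 queue=[] holders={T5}
Step 4: wait(T1) -> count=0 queue=[T1] holders={T5}
Step 5: signal(T5) -> count=0 queue=[] holders={T1}
Step 6: wait(T3) -> count=0 queue=[T3] holders={T1}
Step 7: signal(T1) -> count=0 queue=[] holders={T3}
Step 8: wait(T5) -> count=0 queue=[T5] holders={T3}
Step 9: signal(T3) -> count=0 queue=[] holders={T5}
Step 10: wait(T3) -> count=0 queue=[T3] holders={T5}
Final holders: T5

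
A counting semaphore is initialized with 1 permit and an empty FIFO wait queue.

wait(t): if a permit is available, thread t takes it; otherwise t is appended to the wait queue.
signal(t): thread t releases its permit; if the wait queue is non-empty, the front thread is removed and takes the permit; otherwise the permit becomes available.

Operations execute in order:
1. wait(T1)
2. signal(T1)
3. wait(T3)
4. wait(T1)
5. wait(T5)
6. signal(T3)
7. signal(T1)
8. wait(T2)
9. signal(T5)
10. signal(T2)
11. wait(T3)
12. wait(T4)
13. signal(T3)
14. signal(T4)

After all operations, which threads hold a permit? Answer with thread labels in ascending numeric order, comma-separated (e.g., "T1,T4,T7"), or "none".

Answer: none

Derivation:
Step 1: wait(T1) -> count=0 queue=[] holders={T1}
Step 2: signal(T1) -> count=1 queue=[] holders={none}
Step 3: wait(T3) -> count=0 queue=[] holders={T3}
Step 4: wait(T1) -> count=0 queue=[T1] holders={T3}
Step 5: wait(T5) -> count=0 queue=[T1,T5] holders={T3}
Step 6: signal(T3) -> count=0 queue=[T5] holders={T1}
Step 7: signal(T1) -> count=0 queue=[] holders={T5}
Step 8: wait(T2) -> count=0 queue=[T2] holders={T5}
Step 9: signal(T5) -> count=0 queue=[] holders={T2}
Step 10: signal(T2) -> count=1 queue=[] holders={none}
Step 11: wait(T3) -> count=0 queue=[] holders={T3}
Step 12: wait(T4) -> count=0 queue=[T4] holders={T3}
Step 13: signal(T3) -> count=0 queue=[] holders={T4}
Step 14: signal(T4) -> count=1 queue=[] holders={none}
Final holders: none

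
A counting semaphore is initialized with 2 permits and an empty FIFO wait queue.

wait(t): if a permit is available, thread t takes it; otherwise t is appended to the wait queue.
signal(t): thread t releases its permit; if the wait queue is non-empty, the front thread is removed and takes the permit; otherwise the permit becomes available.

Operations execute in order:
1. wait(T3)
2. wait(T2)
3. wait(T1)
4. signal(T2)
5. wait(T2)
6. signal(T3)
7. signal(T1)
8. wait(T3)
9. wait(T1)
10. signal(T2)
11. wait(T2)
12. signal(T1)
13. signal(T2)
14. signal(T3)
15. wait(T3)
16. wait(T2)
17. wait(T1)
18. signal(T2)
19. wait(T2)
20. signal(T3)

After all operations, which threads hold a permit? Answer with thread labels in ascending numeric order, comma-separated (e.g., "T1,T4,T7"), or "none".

Step 1: wait(T3) -> count=1 queue=[] holders={T3}
Step 2: wait(T2) -> count=0 queue=[] holders={T2,T3}
Step 3: wait(T1) -> count=0 queue=[T1] holders={T2,T3}
Step 4: signal(T2) -> count=0 queue=[] holders={T1,T3}
Step 5: wait(T2) -> count=0 queue=[T2] holders={T1,T3}
Step 6: signal(T3) -> count=0 queue=[] holders={T1,T2}
Step 7: signal(T1) -> count=1 queue=[] holders={T2}
Step 8: wait(T3) -> count=0 queue=[] holders={T2,T3}
Step 9: wait(T1) -> count=0 queue=[T1] holders={T2,T3}
Step 10: signal(T2) -> count=0 queue=[] holders={T1,T3}
Step 11: wait(T2) -> count=0 queue=[T2] holders={T1,T3}
Step 12: signal(T1) -> count=0 queue=[] holders={T2,T3}
Step 13: signal(T2) -> count=1 queue=[] holders={T3}
Step 14: signal(T3) -> count=2 queue=[] holders={none}
Step 15: wait(T3) -> count=1 queue=[] holders={T3}
Step 16: wait(T2) -> count=0 queue=[] holders={T2,T3}
Step 17: wait(T1) -> count=0 queue=[T1] holders={T2,T3}
Step 18: signal(T2) -> count=0 queue=[] holders={T1,T3}
Step 19: wait(T2) -> count=0 queue=[T2] holders={T1,T3}
Step 20: signal(T3) -> count=0 queue=[] holders={T1,T2}
Final holders: T1,T2

Answer: T1,T2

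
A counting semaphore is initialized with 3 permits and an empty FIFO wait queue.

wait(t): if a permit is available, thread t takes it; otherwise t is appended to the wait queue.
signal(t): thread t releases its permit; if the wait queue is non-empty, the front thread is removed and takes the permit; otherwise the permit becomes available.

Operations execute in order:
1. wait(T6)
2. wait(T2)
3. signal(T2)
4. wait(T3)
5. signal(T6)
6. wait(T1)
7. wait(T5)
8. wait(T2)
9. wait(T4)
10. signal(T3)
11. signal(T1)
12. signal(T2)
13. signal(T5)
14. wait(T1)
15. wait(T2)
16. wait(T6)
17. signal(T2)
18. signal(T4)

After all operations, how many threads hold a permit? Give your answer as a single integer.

Answer: 2

Derivation:
Step 1: wait(T6) -> count=2 queue=[] holders={T6}
Step 2: wait(T2) -> count=1 queue=[] holders={T2,T6}
Step 3: signal(T2) -> count=2 queue=[] holders={T6}
Step 4: wait(T3) -> count=1 queue=[] holders={T3,T6}
Step 5: signal(T6) -> count=2 queue=[] holders={T3}
Step 6: wait(T1) -> count=1 queue=[] holders={T1,T3}
Step 7: wait(T5) -> count=0 queue=[] holders={T1,T3,T5}
Step 8: wait(T2) -> count=0 queue=[T2] holders={T1,T3,T5}
Step 9: wait(T4) -> count=0 queue=[T2,T4] holders={T1,T3,T5}
Step 10: signal(T3) -> count=0 queue=[T4] holders={T1,T2,T5}
Step 11: signal(T1) -> count=0 queue=[] holders={T2,T4,T5}
Step 12: signal(T2) -> count=1 queue=[] holders={T4,T5}
Step 13: signal(T5) -> count=2 queue=[] holders={T4}
Step 14: wait(T1) -> count=1 queue=[] holders={T1,T4}
Step 15: wait(T2) -> count=0 queue=[] holders={T1,T2,T4}
Step 16: wait(T6) -> count=0 queue=[T6] holders={T1,T2,T4}
Step 17: signal(T2) -> count=0 queue=[] holders={T1,T4,T6}
Step 18: signal(T4) -> count=1 queue=[] holders={T1,T6}
Final holders: {T1,T6} -> 2 thread(s)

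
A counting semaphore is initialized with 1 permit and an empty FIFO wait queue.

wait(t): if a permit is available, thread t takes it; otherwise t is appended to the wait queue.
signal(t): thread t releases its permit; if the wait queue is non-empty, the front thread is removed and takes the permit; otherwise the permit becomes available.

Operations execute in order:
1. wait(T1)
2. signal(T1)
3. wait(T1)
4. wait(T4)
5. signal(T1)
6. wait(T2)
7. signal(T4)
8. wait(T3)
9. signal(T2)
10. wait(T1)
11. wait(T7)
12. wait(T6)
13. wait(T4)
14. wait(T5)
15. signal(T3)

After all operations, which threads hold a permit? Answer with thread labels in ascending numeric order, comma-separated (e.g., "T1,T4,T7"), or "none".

Step 1: wait(T1) -> count=0 queue=[] holders={T1}
Step 2: signal(T1) -> count=1 queue=[] holders={none}
Step 3: wait(T1) -> count=0 queue=[] holders={T1}
Step 4: wait(T4) -> count=0 queue=[T4] holders={T1}
Step 5: signal(T1) -> count=0 queue=[] holders={T4}
Step 6: wait(T2) -> count=0 queue=[T2] holders={T4}
Step 7: signal(T4) -> count=0 queue=[] holders={T2}
Step 8: wait(T3) -> count=0 queue=[T3] holders={T2}
Step 9: signal(T2) -> count=0 queue=[] holders={T3}
Step 10: wait(T1) -> count=0 queue=[T1] holders={T3}
Step 11: wait(T7) -> count=0 queue=[T1,T7] holders={T3}
Step 12: wait(T6) -> count=0 queue=[T1,T7,T6] holders={T3}
Step 13: wait(T4) -> count=0 queue=[T1,T7,T6,T4] holders={T3}
Step 14: wait(T5) -> count=0 queue=[T1,T7,T6,T4,T5] holders={T3}
Step 15: signal(T3) -> count=0 queue=[T7,T6,T4,T5] holders={T1}
Final holders: T1

Answer: T1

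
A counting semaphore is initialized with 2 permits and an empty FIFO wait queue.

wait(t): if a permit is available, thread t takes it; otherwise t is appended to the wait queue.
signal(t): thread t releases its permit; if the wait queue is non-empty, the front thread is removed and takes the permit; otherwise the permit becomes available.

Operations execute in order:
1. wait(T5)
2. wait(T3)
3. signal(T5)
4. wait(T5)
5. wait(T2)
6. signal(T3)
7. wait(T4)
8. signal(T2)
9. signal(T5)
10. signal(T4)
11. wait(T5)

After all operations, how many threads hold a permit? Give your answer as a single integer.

Step 1: wait(T5) -> count=1 queue=[] holders={T5}
Step 2: wait(T3) -> count=0 queue=[] holders={T3,T5}
Step 3: signal(T5) -> count=1 queue=[] holders={T3}
Step 4: wait(T5) -> count=0 queue=[] holders={T3,T5}
Step 5: wait(T2) -> count=0 queue=[T2] holders={T3,T5}
Step 6: signal(T3) -> count=0 queue=[] holders={T2,T5}
Step 7: wait(T4) -> count=0 queue=[T4] holders={T2,T5}
Step 8: signal(T2) -> count=0 queue=[] holders={T4,T5}
Step 9: signal(T5) -> count=1 queue=[] holders={T4}
Step 10: signal(T4) -> count=2 queue=[] holders={none}
Step 11: wait(T5) -> count=1 queue=[] holders={T5}
Final holders: {T5} -> 1 thread(s)

Answer: 1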